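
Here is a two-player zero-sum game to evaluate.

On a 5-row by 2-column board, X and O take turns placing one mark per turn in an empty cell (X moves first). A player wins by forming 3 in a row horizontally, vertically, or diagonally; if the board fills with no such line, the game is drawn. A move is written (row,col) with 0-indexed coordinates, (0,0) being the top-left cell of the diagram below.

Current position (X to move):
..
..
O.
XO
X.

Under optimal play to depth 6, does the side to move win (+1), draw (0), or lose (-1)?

value(../../O./XO/X., X) = 0

p1 X@[../../O./XO/X.]: (0,0)[X./../O./XO/X.]-1 (0,1)[.X/../O./XO/X.]-1 (1,0)[../X./O./XO/X.]-1 (1,1)[../.X/O./XO/X.]+0* (2,1)[../../OX/XO/X.]+0 (4,1)[../../O./XO/XX]+0
p2 O@[../.X/O./XO/X.]: (0,0)[O./.X/O./XO/X.]+0* (0,1)[.O/.X/O./XO/X.]+0 (1,0)[../OX/O./XO/X.]+0 (2,1)[../.X/OO/XO/X.]+0 (4,1)[../.X/O./XO/XO]+0
p3 X@[O./.X/O./XO/X.]: (0,1)[OX/.X/O./XO/X.]-1 (1,0)[O./XX/O./XO/X.]+0* (2,1)[O./.X/OX/XO/X.]-1 (4,1)[O./.X/O./XO/XX]-1
p4 O@[O./XX/O./XO/X.]: (0,1)[OO/XX/O./XO/X.]+0* (2,1)[O./XX/OO/XO/X.]+0 (4,1)[O./XX/O./XO/XO]+0
p5 X@[OO/XX/O./XO/X.]: (2,1)[OO/XX/OX/XO/X.]+0* (4,1)[OO/XX/O./XO/XX]+0
p6 O@[OO/XX/OX/XO/X.]: (4,1)[OO/XX/OX/XO/XO]+0*
p7 X@[OO/XX/OX/XO/XO] terminal +0; root [../../O./XO/X.] d6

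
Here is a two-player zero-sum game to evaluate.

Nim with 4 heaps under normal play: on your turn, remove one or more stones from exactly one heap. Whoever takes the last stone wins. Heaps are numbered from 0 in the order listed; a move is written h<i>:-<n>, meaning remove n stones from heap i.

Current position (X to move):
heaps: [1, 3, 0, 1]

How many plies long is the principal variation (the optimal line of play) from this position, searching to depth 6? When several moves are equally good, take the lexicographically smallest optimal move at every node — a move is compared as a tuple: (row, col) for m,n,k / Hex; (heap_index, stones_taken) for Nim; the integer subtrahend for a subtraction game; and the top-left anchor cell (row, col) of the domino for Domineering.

p1 X@[(1,3,0,1)]: h0:-1[(0,3,0,1)]-1 h1:-1[(1,2,0,1)]-1 h1:-2[(1,1,0,1)]-1 h1:-3[(1,0,0,1)]+1* h3:-1[(1,3,0,0)]-1
p2 O@[(1,0,0,1)]: h0:-1[(0,0,0,1)]-1* h3:-1[(1,0,0,0)]-1
p3 X@[(0,0,0,1)]: h3:-1[(0,0,0,0)]+1*
p4 O@[(0,0,0,0)] terminal -1; root [(1,3,0,1)] d6

PV length from [(1,3,0,1)]: 3 plies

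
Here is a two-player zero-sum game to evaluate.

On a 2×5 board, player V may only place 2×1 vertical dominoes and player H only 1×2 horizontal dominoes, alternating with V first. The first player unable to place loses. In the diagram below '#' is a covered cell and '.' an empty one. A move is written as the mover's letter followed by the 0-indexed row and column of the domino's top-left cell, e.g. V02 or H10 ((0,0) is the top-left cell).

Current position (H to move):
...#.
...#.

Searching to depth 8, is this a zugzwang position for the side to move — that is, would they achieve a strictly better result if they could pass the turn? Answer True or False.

ply 1, H at ...#./...#. | H00=-1→##.#./...#.*; H01=-1→.###./...#.; H10=-1→...#./##.#.; H11=-1→...#./.###.
ply 2, V at ##.#./...#. | V02=+1→####./..##.*; V04=-1→##.##/...##
ply 3, H at ####./..##. | H10=-1→####./####.*
ply 4, V at ####./####. | V04=+1→#####/#####*
ply 5: #####/##### is terminal -1 (H); from ...#./...#. depth 8
pass branch (V moves first from the same position):
  | ply 1, V at ...#./...#. | V00=-1→#..#./#..#.; V01=+1→.#.#./.#.#.*; V02=-1→..##./..##.; V04=-1→...##/...##
  | ply 2: .#.#./.#.#. is terminal -1 (H); from ...#./...#. depth 8
H moving scores -1; H passing scores -1

zugzwang(...#./...#., H) = False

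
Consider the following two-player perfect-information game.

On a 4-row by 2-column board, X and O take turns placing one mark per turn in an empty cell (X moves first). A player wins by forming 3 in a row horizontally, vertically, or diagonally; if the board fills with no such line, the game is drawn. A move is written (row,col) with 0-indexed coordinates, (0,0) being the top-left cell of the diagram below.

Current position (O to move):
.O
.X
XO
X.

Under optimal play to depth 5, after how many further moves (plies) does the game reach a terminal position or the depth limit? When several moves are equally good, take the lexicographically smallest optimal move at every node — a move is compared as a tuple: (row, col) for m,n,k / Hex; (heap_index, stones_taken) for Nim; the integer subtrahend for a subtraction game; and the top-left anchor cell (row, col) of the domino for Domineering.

ply 1, O at .O/.X/XO/X. | (0,0)=-1→OO/.X/XO/X.; (1,0)=+0→.O/OX/XO/X.*; (3,1)=-1→.O/.X/XO/XO
ply 2, X at .O/OX/XO/X. | (0,0)=+0→XO/OX/XO/X.*; (3,1)=+0→.O/OX/XO/XX
ply 3, O at XO/OX/XO/X. | (3,1)=+0→XO/OX/XO/XO*
ply 4: XO/OX/XO/XO is terminal +0 (X); from .O/.X/XO/X. depth 5

PV length from [.O/.X/XO/X.]: 3 plies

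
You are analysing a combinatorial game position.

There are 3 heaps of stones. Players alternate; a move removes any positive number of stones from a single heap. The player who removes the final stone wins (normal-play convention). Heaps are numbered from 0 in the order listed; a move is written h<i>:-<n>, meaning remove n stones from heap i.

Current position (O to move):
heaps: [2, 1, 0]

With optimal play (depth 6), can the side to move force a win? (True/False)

p1 O@[(2,1,0)]: h0:-1[(1,1,0)]+1* h0:-2[(0,1,0)]-1 h1:-1[(2,0,0)]-1
p2 X@[(1,1,0)]: h0:-1[(0,1,0)]-1* h1:-1[(1,0,0)]-1
p3 O@[(0,1,0)]: h1:-1[(0,0,0)]+1*
p4 X@[(0,0,0)] terminal -1; root [(2,1,0)] d6

O winning at [(2,1,0)]: True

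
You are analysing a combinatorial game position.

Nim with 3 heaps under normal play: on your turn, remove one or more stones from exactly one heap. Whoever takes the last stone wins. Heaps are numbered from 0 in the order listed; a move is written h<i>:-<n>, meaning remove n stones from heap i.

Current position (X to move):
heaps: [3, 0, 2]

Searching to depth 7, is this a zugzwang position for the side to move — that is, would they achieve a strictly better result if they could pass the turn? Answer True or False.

zugzwang((3,0,2), X) = False

p1 X@[(3,0,2)]: h0:-1[(2,0,2)]+1* h0:-2[(1,0,2)]-1 h0:-3[(0,0,2)]-1 h2:-1[(3,0,1)]-1 h2:-2[(3,0,0)]-1
p2 O@[(2,0,2)]: h0:-1[(1,0,2)]-1* h0:-2[(0,0,2)]-1 h2:-1[(2,0,1)]-1 h2:-2[(2,0,0)]-1
p3 X@[(1,0,2)]: h0:-1[(0,0,2)]-1 h2:-1[(1,0,1)]+1* h2:-2[(1,0,0)]-1
p4 O@[(1,0,1)]: h0:-1[(0,0,1)]-1* h2:-1[(1,0,0)]-1
p5 X@[(0,0,1)]: h2:-1[(0,0,0)]+1*
p6 O@[(0,0,0)] terminal -1; root [(3,0,2)] d7
if X skipped the turn, O would face:
~ p1 O@[(3,0,2)]: h0:-1[(2,0,2)]+1* h0:-2[(1,0,2)]-1 h0:-3[(0,0,2)]-1 h2:-1[(3,0,1)]-1 h2:-2[(3,0,0)]-1
~ p2 X@[(2,0,2)]: h0:-1[(1,0,2)]-1* h0:-2[(0,0,2)]-1 h2:-1[(2,0,1)]-1 h2:-2[(2,0,0)]-1
~ p3 O@[(1,0,2)]: h0:-1[(0,0,2)]-1 h2:-1[(1,0,1)]+1* h2:-2[(1,0,0)]-1
~ p4 X@[(1,0,1)]: h0:-1[(0,0,1)]-1* h2:-1[(1,0,0)]-1
~ p5 O@[(0,0,1)]: h2:-1[(0,0,0)]+1*
~ p6 X@[(0,0,0)] terminal -1; root [(3,0,2)] d7
compare (X): move=+1 vs pass=-1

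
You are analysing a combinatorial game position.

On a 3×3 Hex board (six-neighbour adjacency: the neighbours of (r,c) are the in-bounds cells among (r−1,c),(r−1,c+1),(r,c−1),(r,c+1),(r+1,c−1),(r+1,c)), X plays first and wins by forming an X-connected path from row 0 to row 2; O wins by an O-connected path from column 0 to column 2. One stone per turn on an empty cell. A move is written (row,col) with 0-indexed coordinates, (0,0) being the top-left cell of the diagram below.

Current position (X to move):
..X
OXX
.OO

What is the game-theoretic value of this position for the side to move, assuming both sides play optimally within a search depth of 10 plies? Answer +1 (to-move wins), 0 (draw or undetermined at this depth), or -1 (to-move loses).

ply 1, X at ..X/OXX/.OO | (0,0)=-1→X.X/OXX/.OO; (0,1)=-1→.XX/OXX/.OO; (2,0)=+1→..X/OXX/XOO*
ply 2: ..X/OXX/XOO is terminal -1 (O); from ..X/OXX/.OO depth 10

value(..X/OXX/.OO, X) = +1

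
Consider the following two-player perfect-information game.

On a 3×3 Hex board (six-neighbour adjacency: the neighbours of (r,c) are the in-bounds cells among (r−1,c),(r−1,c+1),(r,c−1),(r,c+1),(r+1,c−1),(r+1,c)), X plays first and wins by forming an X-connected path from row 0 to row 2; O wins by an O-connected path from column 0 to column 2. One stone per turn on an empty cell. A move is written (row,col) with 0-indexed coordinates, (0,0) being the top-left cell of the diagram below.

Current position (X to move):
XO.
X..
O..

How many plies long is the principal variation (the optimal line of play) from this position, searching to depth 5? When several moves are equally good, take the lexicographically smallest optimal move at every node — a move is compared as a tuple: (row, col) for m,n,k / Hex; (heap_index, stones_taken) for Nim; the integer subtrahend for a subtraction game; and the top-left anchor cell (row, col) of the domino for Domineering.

PV length from [XO./X../O..]: 5 plies

ply 1, X at XO./X../O.. | (0,2)=-1→XOX/X../O..; (1,1)=-1→XO./XX./O..; (1,2)=+1→XO./X.X/O..*; (2,1)=-1→XO./X../OX.; (2,2)=-1→XO./X../O.X
ply 2, O at XO./X.X/O.. | (0,2)=-1→XOO/X.X/O..*; (1,1)=-1→XO./XOX/O..; (2,1)=-1→XO./X.X/OO.; (2,2)=-1→XO./X.X/O.O
ply 3, X at XOO/X.X/O.. | (1,1)=+1→XOO/XXX/O..*; (2,1)=-1→XOO/X.X/OX.; (2,2)=-1→XOO/X.X/O.X
ply 4, O at XOO/XXX/O.. | (2,1)=-1→XOO/XXX/OO.*; (2,2)=-1→XOO/XXX/O.O
ply 5, X at XOO/XXX/OO. | (2,2)=+1→XOO/XXX/OOX*
ply 6: XOO/XXX/OOX is terminal -1 (O); from XO./X../O.. depth 5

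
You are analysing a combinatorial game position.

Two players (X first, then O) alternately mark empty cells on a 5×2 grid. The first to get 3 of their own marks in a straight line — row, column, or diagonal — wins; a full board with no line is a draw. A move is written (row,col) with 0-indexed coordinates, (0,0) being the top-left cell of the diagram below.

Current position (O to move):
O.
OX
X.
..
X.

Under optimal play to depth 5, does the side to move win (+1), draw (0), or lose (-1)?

value(O./OX/X./../X., O) = -1

ply 1, O at O./OX/X./../X. | (0,1)=-1→OO/OX/X./../X.*; (2,1)=-1→O./OX/XO/../X.; (3,0)=-1→O./OX/X./O./X.; (3,1)=-1→O./OX/X./.O/X.; (4,1)=-1→O./OX/X./../XO
ply 2, X at OO/OX/X./../X. | (2,1)=+1→OO/OX/XX/../X.*; (3,0)=+1→OO/OX/X./X./X.; (3,1)=+1→OO/OX/X./.X/X.; (4,1)=+0→OO/OX/X./../XX
ply 3, O at OO/OX/XX/../X. | (3,0)=-1→OO/OX/XX/O./X.*; (3,1)=-1→OO/OX/XX/.O/X.; (4,1)=-1→OO/OX/XX/../XO
ply 4, X at OO/OX/XX/O./X. | (3,1)=+1→OO/OX/XX/OX/X.*; (4,1)=+0→OO/OX/XX/O./XX
ply 5: OO/OX/XX/OX/X. is terminal -1 (O); from O./OX/X./../X. depth 5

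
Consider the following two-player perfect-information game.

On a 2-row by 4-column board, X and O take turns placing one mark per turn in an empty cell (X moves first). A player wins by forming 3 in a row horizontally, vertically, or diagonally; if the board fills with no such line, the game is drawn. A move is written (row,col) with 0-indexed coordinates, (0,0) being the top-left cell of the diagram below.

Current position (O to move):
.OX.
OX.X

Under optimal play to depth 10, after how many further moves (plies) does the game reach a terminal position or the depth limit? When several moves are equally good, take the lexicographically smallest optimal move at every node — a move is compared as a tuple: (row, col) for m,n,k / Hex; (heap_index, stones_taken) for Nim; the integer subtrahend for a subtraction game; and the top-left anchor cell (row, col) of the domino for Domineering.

ply 1, O at .OX./OX.X | (0,0)=-1→OOX./OX.X; (0,3)=-1→.OXO/OX.X; (1,2)=+0→.OX./OXOX*
ply 2, X at .OX./OXOX | (0,0)=+0→XOX./OXOX*; (0,3)=+0→.OXX/OXOX
ply 3, O at XOX./OXOX | (0,3)=+0→XOXO/OXOX*
ply 4: XOXO/OXOX is terminal +0 (X); from .OX./OX.X depth 10

PV length from [.OX./OX.X]: 3 plies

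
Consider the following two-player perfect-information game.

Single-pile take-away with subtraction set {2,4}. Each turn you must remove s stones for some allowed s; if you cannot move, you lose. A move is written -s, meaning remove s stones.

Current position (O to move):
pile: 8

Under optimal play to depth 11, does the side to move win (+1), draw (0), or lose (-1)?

[8] O move#1: -2:+1/6*, -4:-1/4
[6] X move#2: -2:-1/4*, -4:-1/2
[4] O move#3: -2:-1/2, -4:+1/0*
[0] end (terminal -1, X#4); searched 8 to 11

value(8, O) = +1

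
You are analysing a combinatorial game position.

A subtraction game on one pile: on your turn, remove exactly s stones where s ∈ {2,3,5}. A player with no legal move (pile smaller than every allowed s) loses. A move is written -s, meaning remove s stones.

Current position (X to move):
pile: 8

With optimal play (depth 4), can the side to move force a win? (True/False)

ply 1, X at 8 | -2=-1→6*; -3=-1→5; -5=-1→3
ply 2, O at 6 | -2=-1→4; -3=-1→3; -5=+1→1*
ply 3: 1 is terminal -1 (X); from 8 depth 4

X winning at [8]: False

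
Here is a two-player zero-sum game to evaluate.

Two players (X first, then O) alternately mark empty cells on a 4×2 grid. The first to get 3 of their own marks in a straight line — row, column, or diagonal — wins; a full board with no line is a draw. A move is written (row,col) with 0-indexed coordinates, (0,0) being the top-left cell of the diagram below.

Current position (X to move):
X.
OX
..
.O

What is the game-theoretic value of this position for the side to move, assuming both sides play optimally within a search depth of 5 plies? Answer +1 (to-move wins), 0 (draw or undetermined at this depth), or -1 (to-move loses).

value(X./OX/../.O, X) = 0

[X./OX/../.O] X move#1: (0,1):+0/XX/OX/../.O*, (2,0):+0/X./OX/X./.O, (2,1):+0/X./OX/.X/.O, (3,0):+0/X./OX/../XO
[XX/OX/../.O] O move#2: (2,0):-1/XX/OX/O./.O, (2,1):+0/XX/OX/.O/.O*, (3,0):-1/XX/OX/../OO
[XX/OX/.O/.O] X move#3: (2,0):+0/XX/OX/XO/.O*, (3,0):+0/XX/OX/.O/XO
[XX/OX/XO/.O] O move#4: (3,0):+0/XX/OX/XO/OO*
[XX/OX/XO/OO] end (terminal +0, X#5); searched X./OX/../.O to 5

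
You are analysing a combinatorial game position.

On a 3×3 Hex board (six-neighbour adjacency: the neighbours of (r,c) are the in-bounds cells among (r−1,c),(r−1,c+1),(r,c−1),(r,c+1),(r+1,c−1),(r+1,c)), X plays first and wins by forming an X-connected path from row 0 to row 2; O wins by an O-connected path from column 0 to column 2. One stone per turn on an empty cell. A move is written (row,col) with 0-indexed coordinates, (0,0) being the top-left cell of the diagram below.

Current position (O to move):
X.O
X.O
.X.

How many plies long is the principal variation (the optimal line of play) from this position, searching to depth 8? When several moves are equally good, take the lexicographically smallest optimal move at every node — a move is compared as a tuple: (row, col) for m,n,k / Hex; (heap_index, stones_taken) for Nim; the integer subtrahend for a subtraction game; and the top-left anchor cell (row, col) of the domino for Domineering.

PV length from [X.O/X.O/.X.]: 2 plies

[X.O/X.O/.X.] O move#1: (0,1):-1/XOO/X.O/.X.*, (1,1):-1/X.O/XOO/.X., (2,0):-1/X.O/X.O/OX., (2,2):-1/X.O/X.O/.XO
[XOO/X.O/.X.] X move#2: (1,1):+1/XOO/XXO/.X.*, (2,0):+1/XOO/X.O/XX., (2,2):+1/XOO/X.O/.XX
[XOO/XXO/.X.] end (terminal -1, O#3); searched X.O/X.O/.X. to 8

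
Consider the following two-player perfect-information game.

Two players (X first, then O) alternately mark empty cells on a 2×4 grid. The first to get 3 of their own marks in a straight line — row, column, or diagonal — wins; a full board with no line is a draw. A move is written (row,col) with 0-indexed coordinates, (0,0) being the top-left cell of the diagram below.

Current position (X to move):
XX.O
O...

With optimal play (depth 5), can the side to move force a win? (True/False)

X winning at [XX.O/O...]: True

[XX.O/O...] X move#1: (0,2):+1/XXXO/O...*, (1,1):+0/XX.O/OX.., (1,2):+0/XX.O/O.X., (1,3):+0/XX.O/O..X
[XXXO/O...] end (terminal -1, O#2); searched XX.O/O... to 5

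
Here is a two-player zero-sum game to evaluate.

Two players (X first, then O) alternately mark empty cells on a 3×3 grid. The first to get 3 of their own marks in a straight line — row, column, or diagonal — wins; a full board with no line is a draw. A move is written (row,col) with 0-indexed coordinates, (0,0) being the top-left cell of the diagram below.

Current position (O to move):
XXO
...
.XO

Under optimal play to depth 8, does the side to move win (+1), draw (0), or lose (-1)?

p1 O@[XXO/.../.XO]: (1,0)[XXO/O../.XO]-1 (1,1)[XXO/.O./.XO]+1* (1,2)[XXO/..O/.XO]+1 (2,0)[XXO/.../OXO]-1
p2 X@[XXO/.O./.XO]: (1,0)[XXO/XO./.XO]-1* (1,2)[XXO/.OX/.XO]-1 (2,0)[XXO/.O./XXO]-1
p3 O@[XXO/XO./.XO]: (1,2)[XXO/XOO/.XO]+1* (2,0)[XXO/XO./OXO]+1
p4 X@[XXO/XOO/.XO] terminal -1; root [XXO/.../.XO] d8

value(XXO/.../.XO, O) = +1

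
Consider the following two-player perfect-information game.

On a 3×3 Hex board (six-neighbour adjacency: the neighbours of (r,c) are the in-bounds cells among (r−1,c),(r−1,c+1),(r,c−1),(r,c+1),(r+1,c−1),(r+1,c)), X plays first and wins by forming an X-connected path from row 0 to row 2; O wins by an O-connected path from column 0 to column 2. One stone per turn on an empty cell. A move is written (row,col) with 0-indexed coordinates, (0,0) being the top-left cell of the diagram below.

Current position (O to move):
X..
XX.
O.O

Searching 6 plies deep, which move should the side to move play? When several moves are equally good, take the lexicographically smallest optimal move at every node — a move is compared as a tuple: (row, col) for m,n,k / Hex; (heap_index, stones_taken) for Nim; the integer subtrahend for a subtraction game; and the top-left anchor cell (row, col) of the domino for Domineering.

O's best at [X../XX./O.O]: (2,1)

p1 O@[X../XX./O.O]: (0,1)[XO./XX./O.O]-1 (0,2)[X.O/XX./O.O]-1 (1,2)[X../XXO/O.O]-1 (2,1)[X../XX./OOO]+1*
p2 X@[X../XX./OOO] terminal -1; root [X../XX./O.O] d6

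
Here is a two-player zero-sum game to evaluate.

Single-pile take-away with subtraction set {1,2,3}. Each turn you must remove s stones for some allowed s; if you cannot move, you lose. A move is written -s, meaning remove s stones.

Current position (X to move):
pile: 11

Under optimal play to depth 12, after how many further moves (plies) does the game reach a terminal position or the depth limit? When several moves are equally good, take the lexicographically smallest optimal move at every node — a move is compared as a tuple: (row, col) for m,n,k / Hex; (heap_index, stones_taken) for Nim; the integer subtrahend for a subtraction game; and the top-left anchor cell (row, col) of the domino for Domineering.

PV length from [11]: 5 plies

p1 X@[11]: -1[10]-1 -2[9]-1 -3[8]+1*
p2 O@[8]: -1[7]-1* -2[6]-1 -3[5]-1
p3 X@[7]: -1[6]-1 -2[5]-1 -3[4]+1*
p4 O@[4]: -1[3]-1* -2[2]-1 -3[1]-1
p5 X@[3]: -1[2]-1 -2[1]-1 -3[0]+1*
p6 O@[0] terminal -1; root [11] d12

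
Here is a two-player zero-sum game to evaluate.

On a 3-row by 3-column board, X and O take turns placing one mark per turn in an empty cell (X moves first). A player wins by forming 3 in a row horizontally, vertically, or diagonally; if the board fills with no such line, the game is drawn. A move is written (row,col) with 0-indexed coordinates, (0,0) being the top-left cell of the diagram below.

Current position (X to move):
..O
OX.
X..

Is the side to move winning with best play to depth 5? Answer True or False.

[..O/OX./X..] X move#1: (0,0):+0/X.O/OX./X.., (0,1):+0/.XO/OX./X.., (1,2):+0/..O/OXX/X.., (2,1):+1/..O/OX./XX.*, (2,2):+1/..O/OX./X.X
[..O/OX./XX.] O move#2: (0,0):-1/O.O/OX./XX.*, (0,1):-1/.OO/OX./XX., (1,2):-1/..O/OXO/XX., (2,2):-1/..O/OX./XXO
[O.O/OX./XX.] X move#3: (0,1):+1/OXO/OX./XX.*, (1,2):-1/O.O/OXX/XX., (2,2):+1/O.O/OX./XXX
[OXO/OX./XX.] end (terminal -1, O#4); searched ..O/OX./X.. to 5

X winning at [..O/OX./X..]: True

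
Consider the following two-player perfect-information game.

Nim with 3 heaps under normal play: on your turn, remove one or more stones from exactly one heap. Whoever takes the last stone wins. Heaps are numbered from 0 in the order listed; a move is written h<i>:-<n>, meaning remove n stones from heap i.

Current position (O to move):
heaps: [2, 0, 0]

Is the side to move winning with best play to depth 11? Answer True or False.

[(2,0,0)] O move#1: h0:-1:-1/(1,0,0), h0:-2:+1/(0,0,0)*
[(0,0,0)] end (terminal -1, X#2); searched (2,0,0) to 11

O winning at [(2,0,0)]: True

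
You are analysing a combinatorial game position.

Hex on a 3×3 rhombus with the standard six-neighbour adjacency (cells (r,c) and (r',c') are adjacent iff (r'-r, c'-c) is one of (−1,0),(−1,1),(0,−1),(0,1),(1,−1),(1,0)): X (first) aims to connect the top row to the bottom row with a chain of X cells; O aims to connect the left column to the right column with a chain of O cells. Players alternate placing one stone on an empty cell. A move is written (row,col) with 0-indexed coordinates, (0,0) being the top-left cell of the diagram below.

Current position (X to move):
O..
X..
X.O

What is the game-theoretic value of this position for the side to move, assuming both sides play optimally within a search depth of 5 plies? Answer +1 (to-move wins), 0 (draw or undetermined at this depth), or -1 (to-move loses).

[O../X../X.O] X move#1: (0,1):+1/OX./X../X.O*, (0,2):+1/O.X/X../X.O, (1,1):+1/O../XX./X.O, (1,2):+1/O../X.X/X.O, (2,1):+1/O../X../XXO
[OX./X../X.O] end (terminal -1, O#2); searched O../X../X.O to 5

value(O../X../X.O, X) = +1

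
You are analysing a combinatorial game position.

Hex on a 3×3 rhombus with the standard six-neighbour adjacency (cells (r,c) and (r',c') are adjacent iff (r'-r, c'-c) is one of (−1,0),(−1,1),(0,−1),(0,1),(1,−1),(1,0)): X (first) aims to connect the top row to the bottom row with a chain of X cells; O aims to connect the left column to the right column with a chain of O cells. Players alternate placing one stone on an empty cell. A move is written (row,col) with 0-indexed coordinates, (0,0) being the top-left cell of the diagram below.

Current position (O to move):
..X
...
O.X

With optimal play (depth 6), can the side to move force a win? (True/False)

ply 1, O at ..X/.../O.X | (0,0)=-1→O.X/.../O.X; (0,1)=-1→.OX/.../O.X; (1,0)=-1→..X/O../O.X; (1,1)=-1→..X/.O./O.X; (1,2)=+1→..X/..O/O.X*; (2,1)=-1→..X/.../OOX
ply 2, X at ..X/..O/O.X | (0,0)=-1→X.X/..O/O.X*; (0,1)=-1→.XX/..O/O.X; (1,0)=-1→..X/X.O/O.X; (1,1)=-1→..X/.XO/O.X; (2,1)=-1→..X/..O/OXX
ply 3, O at X.X/..O/O.X | (0,1)=+1→XOX/..O/O.X*; (1,0)=+1→X.X/O.O/O.X; (1,1)=+1→X.X/.OO/O.X; (2,1)=+1→X.X/..O/OOX
ply 4, X at XOX/..O/O.X | (1,0)=-1→XOX/X.O/O.X*; (1,1)=-1→XOX/.XO/O.X; (2,1)=-1→XOX/..O/OXX
ply 5, O at XOX/X.O/O.X | (1,1)=+1→XOX/XOO/O.X*; (2,1)=+1→XOX/X.O/OOX
ply 6: XOX/XOO/O.X is terminal -1 (X); from ..X/.../O.X depth 6

O winning at [..X/.../O.X]: True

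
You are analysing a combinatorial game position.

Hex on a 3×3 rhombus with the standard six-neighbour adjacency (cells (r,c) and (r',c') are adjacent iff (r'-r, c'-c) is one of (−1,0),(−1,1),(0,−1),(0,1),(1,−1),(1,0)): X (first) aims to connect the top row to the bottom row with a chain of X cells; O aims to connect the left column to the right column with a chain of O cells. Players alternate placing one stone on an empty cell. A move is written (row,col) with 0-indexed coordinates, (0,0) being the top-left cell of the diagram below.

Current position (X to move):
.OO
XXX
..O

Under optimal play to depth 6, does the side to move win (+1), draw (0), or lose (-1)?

p1 X@[.OO/XXX/..O]: (0,0)[XOO/XXX/..O]+1* (2,0)[.OO/XXX/X.O]-1 (2,1)[.OO/XXX/.XO]-1
p2 O@[XOO/XXX/..O]: (2,0)[XOO/XXX/O.O]-1* (2,1)[XOO/XXX/.OO]-1
p3 X@[XOO/XXX/O.O]: (2,1)[XOO/XXX/OXO]+1*
p4 O@[XOO/XXX/OXO] terminal -1; root [.OO/XXX/..O] d6

value(.OO/XXX/..O, X) = +1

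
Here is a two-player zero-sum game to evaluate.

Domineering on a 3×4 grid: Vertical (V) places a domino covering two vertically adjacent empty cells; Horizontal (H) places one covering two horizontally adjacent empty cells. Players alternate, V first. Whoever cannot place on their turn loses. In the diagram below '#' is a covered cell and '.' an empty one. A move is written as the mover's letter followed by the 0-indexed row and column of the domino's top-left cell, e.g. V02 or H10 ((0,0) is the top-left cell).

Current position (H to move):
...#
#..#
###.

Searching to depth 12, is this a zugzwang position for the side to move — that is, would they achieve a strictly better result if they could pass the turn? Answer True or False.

zugzwang(...#/#..#/###., H) = False

[...#/#..#/###.] H move#1: H00:-1/##.#/#..#/###., H01:+1/.###/#..#/###.*, H11:+1/...#/####/###.
[.###/#..#/###.] end (terminal -1, V#2); searched ...#/#..#/###. to 12
pass branch (V moves first from the same position):
  | [...#/#..#/###.] V move#1: V01:+1/.#.#/##.#/###.*, V02:-1/..##/#.##/###.
  | [.#.#/##.#/###.] end (terminal -1, H#2); searched ...#/#..#/###. to 12
H moving scores +1; H passing scores -1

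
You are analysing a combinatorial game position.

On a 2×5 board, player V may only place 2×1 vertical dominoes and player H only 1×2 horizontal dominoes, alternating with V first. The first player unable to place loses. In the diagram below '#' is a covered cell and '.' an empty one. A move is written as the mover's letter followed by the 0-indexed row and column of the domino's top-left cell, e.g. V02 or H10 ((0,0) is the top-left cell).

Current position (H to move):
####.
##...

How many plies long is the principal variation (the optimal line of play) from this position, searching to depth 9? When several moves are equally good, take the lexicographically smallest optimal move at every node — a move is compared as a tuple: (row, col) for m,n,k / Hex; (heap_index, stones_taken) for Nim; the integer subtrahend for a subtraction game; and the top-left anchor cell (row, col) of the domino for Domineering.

PV length from [####./##...]: 1 ply

p1 H@[####./##...]: H12[####./####.]-1 H13[####./##.##]+1*
p2 V@[####./##.##] terminal -1; root [####./##...] d9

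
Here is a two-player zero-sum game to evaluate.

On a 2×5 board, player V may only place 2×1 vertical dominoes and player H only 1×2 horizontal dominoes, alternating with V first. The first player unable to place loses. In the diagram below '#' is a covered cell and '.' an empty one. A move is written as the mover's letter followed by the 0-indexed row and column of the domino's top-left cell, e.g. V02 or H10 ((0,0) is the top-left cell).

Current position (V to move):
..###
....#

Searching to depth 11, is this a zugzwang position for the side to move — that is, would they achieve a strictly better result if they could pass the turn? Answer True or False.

zugzwang(..###/....#, V) = False

[..###/....#] V move#1: V00:-1/#.###/#...#, V01:+1/.####/.#..#*
[.####/.#..#] H move#2: H12:-1/.####/.####*
[.####/.####] V move#3: V00:+1/#####/#####*
[#####/#####] end (terminal -1, H#4); searched ..###/....# to 11
pass branch (H moves first from the same position):
  | [..###/....#] H move#1: H00:+1/#####/....#*, H10:+1/..###/##..#, H11:-1/..###/.##.#, H12:-1/..###/..###
  | [#####/....#] end (terminal -1, V#2); searched ..###/....# to 11
V moving scores +1; V passing scores -1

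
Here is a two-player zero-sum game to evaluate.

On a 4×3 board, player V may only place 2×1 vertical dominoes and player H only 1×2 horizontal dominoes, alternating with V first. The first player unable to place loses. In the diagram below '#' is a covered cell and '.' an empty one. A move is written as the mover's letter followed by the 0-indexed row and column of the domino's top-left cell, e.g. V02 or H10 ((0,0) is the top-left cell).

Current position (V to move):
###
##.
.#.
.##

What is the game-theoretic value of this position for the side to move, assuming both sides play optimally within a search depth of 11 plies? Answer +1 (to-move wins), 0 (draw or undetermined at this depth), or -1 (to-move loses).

[###/##./.#./.##] V move#1: V12:+1/###/###/.##/.##*, V20:+1/###/##./##./###
[###/###/.##/.##] end (terminal -1, H#2); searched ###/##./.#./.## to 11

value(###/##./.#./.##, V) = +1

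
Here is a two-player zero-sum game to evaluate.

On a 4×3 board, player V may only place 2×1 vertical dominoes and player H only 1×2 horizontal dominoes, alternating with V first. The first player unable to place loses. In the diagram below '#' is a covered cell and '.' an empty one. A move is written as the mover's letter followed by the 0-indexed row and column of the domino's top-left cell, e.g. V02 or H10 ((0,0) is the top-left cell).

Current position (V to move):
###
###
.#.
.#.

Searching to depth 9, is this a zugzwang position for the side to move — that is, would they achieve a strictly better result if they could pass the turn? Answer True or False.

zugzwang(###/###/.#./.#., V) = False

ply 1, V at ###/###/.#./.#. | V20=+1→###/###/##./##.*; V22=+1→###/###/.##/.##
ply 2: ###/###/##./##. is terminal -1 (H); from ###/###/.#./.#. depth 9
suppose V passes — search the same position with H to move:
pass> ply 1: ###/###/.#./.#. is terminal -1 (H); from ###/###/.#./.#. depth 9
for V: play +1, pass +1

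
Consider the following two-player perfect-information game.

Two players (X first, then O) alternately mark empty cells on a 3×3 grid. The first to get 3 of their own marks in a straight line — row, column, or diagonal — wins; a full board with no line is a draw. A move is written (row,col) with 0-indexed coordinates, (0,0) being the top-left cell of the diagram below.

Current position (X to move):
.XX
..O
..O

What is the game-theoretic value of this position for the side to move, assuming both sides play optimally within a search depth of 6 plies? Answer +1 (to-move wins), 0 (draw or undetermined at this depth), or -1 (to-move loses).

value(.XX/..O/..O, X) = +1

p1 X@[.XX/..O/..O]: (0,0)[XXX/..O/..O]+1* (1,0)[.XX/X.O/..O]+1 (1,1)[.XX/.XO/..O]+1 (2,0)[.XX/..O/X.O]+1 (2,1)[.XX/..O/.XO]+1
p2 O@[XXX/..O/..O] terminal -1; root [.XX/..O/..O] d6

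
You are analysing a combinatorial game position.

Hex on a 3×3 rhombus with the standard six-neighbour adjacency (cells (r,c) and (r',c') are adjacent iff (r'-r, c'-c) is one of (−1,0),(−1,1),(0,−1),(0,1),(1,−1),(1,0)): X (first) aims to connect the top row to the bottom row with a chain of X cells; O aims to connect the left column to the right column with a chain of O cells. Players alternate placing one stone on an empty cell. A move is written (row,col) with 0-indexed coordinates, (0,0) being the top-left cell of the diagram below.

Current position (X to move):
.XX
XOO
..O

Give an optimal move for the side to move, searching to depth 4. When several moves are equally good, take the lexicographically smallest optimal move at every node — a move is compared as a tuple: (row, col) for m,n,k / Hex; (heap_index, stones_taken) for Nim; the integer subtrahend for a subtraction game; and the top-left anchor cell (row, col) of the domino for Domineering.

ply 1, X at .XX/XOO/..O | (0,0)=-1→XXX/XOO/..O; (2,0)=+1→.XX/XOO/X.O*; (2,1)=-1→.XX/XOO/.XO
ply 2: .XX/XOO/X.O is terminal -1 (O); from .XX/XOO/..O depth 4

X's best at [.XX/XOO/..O]: (2,0)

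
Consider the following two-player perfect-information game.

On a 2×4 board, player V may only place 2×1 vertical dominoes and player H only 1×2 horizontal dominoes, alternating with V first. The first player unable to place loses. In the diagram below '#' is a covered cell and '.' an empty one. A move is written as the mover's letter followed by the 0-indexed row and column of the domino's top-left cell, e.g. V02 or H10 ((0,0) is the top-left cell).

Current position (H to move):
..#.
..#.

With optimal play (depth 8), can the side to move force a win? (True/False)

p1 H@[..#./..#.]: H00[###./..#.]+1* H10[..#./###.]+1
p2 V@[###./..#.]: V03[####/..##]-1*
p3 H@[####/..##]: H10[####/####]+1*
p4 V@[####/####] terminal -1; root [..#./..#.] d8

H winning at [..#./..#.]: True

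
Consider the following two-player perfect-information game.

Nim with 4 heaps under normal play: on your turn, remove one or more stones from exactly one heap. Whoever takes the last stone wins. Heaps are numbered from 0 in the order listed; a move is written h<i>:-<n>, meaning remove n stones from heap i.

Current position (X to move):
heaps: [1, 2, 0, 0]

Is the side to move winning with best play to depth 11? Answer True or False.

[(1,2,0,0)] X move#1: h0:-1:-1/(0,2,0,0), h1:-1:+1/(1,1,0,0)*, h1:-2:-1/(1,0,0,0)
[(1,1,0,0)] O move#2: h0:-1:-1/(0,1,0,0)*, h1:-1:-1/(1,0,0,0)
[(0,1,0,0)] X move#3: h1:-1:+1/(0,0,0,0)*
[(0,0,0,0)] end (terminal -1, O#4); searched (1,2,0,0) to 11

X winning at [(1,2,0,0)]: True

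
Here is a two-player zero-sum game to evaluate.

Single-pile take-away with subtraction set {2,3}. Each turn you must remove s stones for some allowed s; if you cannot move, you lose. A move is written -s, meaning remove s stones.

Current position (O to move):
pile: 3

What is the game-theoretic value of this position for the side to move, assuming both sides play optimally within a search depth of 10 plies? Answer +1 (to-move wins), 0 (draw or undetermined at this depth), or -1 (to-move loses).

ply 1, O at 3 | -2=+1→1*; -3=+1→0
ply 2: 1 is terminal -1 (X); from 3 depth 10

value(3, O) = +1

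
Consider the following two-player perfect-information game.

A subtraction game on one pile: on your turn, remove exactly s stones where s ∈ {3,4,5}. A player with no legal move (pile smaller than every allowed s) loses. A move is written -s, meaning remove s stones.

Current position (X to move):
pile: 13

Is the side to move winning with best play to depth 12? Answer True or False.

X winning at [13]: True

[13] X move#1: -3:+1/10*, -4:+1/9, -5:+1/8
[10] O move#2: -3:-1/7*, -4:-1/6, -5:-1/5
[7] X move#3: -3:-1/4, -4:-1/3, -5:+1/2*
[2] end (terminal -1, O#4); searched 13 to 12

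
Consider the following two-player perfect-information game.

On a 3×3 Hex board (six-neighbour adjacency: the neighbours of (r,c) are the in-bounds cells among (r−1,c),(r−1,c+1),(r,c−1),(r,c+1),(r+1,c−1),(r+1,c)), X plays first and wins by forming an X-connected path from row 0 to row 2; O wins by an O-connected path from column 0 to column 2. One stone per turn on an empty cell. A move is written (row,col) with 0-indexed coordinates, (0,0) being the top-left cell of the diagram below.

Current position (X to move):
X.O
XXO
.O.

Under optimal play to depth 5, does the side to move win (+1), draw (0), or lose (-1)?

p1 X@[X.O/XXO/.O.]: (0,1)[XXO/XXO/.O.]-1 (2,0)[X.O/XXO/XO.]+1* (2,2)[X.O/XXO/.OX]-1
p2 O@[X.O/XXO/XO.] terminal -1; root [X.O/XXO/.O.] d5

value(X.O/XXO/.O., X) = +1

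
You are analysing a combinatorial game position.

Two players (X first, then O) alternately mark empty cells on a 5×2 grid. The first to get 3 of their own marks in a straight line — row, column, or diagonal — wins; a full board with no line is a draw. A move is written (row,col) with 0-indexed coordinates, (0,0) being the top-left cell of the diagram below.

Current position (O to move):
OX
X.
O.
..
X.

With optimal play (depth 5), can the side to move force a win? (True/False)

[OX/X./O./../X.] O move#1: (1,1):+0/OX/XO/O./../X.*, (2,1):+0/OX/X./OO/../X., (3,0):+0/OX/X./O./O./X., (3,1):+0/OX/X./O./.O/X., (4,1):+0/OX/X./O./../XO
[OX/XO/O./../X.] X move#2: (2,1):+0/OX/XO/OX/../X.*, (3,0):+0/OX/XO/O./X./X., (3,1):+0/OX/XO/O./.X/X., (4,1):+0/OX/XO/O./../XX
[OX/XO/OX/../X.] O move#3: (3,0):+0/OX/XO/OX/O./X.*, (3,1):+0/OX/XO/OX/.O/X., (4,1):+0/OX/XO/OX/../XO
[OX/XO/OX/O./X.] X move#4: (3,1):+0/OX/XO/OX/OX/X.*, (4,1):+0/OX/XO/OX/O./XX
[OX/XO/OX/OX/X.] O move#5: (4,1):+0/OX/XO/OX/OX/XO*
[OX/XO/OX/OX/XO] end (terminal +0, X#6); searched OX/X./O./../X. to 5

O winning at [OX/X./O./../X.]: False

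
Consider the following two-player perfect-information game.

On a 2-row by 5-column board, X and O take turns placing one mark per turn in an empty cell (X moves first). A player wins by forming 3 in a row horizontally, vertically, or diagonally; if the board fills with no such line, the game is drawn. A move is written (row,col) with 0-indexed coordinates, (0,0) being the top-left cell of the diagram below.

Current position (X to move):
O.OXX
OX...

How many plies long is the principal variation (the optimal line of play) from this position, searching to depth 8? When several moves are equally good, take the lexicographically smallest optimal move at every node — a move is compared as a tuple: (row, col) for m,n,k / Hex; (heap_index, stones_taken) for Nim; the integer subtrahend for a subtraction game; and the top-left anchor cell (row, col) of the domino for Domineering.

PV length from [O.OXX/OX...]: 4 plies

[O.OXX/OX...] X move#1: (0,1):+0/OXOXX/OX...*, (1,2):-1/O.OXX/OXX.., (1,3):-1/O.OXX/OX.X., (1,4):-1/O.OXX/OX..X
[OXOXX/OX...] O move#2: (1,2):+0/OXOXX/OXO..*, (1,3):+0/OXOXX/OX.O., (1,4):+0/OXOXX/OX..O
[OXOXX/OXO..] X move#3: (1,3):+0/OXOXX/OXOX.*, (1,4):+0/OXOXX/OXO.X
[OXOXX/OXOX.] O move#4: (1,4):+0/OXOXX/OXOXO*
[OXOXX/OXOXO] end (terminal +0, X#5); searched O.OXX/OX... to 8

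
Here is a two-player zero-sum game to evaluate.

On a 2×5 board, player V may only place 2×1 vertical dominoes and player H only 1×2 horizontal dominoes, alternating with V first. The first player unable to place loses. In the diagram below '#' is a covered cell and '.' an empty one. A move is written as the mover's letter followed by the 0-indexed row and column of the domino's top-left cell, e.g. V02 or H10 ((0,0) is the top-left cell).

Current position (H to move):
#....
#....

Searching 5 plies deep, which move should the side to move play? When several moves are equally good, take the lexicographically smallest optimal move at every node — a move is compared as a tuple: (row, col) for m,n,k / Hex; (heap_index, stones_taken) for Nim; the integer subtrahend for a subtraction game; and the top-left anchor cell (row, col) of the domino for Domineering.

H's best at [#..../#....]: H02

p1 H@[#..../#....]: H01[###../#....]-1 H02[#.##./#....]+1* H03[#..##/#....]-1 H11[#..../###..]-1 H12[#..../#.##.]+1 H13[#..../#..##]-1
p2 V@[#.##./#....]: V01[####./##...]-1* V04[#.###/#...#]-1
p3 H@[####./##...]: H12[####./####.]-1 H13[####./##.##]+1*
p4 V@[####./##.##] terminal -1; root [#..../#....] d5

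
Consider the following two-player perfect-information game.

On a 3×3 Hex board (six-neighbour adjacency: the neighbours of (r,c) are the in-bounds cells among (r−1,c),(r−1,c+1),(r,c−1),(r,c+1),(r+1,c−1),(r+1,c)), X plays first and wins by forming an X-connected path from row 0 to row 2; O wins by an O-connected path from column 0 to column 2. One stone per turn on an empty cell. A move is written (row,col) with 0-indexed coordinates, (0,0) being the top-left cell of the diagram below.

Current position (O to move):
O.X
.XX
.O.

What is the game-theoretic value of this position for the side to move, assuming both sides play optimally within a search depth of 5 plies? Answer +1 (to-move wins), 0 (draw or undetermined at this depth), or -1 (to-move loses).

[O.X/.XX/.O.] O move#1: (0,1):-1/OOX/.XX/.O.*, (1,0):-1/O.X/OXX/.O., (2,0):-1/O.X/.XX/OO., (2,2):-1/O.X/.XX/.OO
[OOX/.XX/.O.] X move#2: (1,0):+1/OOX/XXX/.O.*, (2,0):+1/OOX/.XX/XO., (2,2):+1/OOX/.XX/.OX
[OOX/XXX/.O.] O move#3: (2,0):-1/OOX/XXX/OO.*, (2,2):-1/OOX/XXX/.OO
[OOX/XXX/OO.] X move#4: (2,2):+1/OOX/XXX/OOX*
[OOX/XXX/OOX] end (terminal -1, O#5); searched O.X/.XX/.O. to 5

value(O.X/.XX/.O., O) = -1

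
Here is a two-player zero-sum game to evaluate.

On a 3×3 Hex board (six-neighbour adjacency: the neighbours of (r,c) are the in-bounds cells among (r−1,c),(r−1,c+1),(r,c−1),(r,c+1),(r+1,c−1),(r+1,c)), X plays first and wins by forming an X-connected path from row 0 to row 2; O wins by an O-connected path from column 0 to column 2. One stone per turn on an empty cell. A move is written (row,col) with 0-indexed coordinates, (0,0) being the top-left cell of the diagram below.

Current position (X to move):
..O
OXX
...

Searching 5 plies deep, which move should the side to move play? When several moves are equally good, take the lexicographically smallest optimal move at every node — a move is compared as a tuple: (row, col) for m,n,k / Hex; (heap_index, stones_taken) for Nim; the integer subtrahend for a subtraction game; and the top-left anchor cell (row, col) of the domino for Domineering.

p1 X@[..O/OXX/...]: (0,0)[X.O/OXX/...]-1 (0,1)[.XO/OXX/...]+1* (2,0)[..O/OXX/X..]-1 (2,1)[..O/OXX/.X.]-1 (2,2)[..O/OXX/..X]-1
p2 O@[.XO/OXX/...]: (0,0)[OXO/OXX/...]-1* (2,0)[.XO/OXX/O..]-1 (2,1)[.XO/OXX/.O.]-1 (2,2)[.XO/OXX/..O]-1
p3 X@[OXO/OXX/...]: (2,0)[OXO/OXX/X..]+1* (2,1)[OXO/OXX/.X.]+1 (2,2)[OXO/OXX/..X]+1
p4 O@[OXO/OXX/X..] terminal -1; root [..O/OXX/...] d5

X's best at [..O/OXX/...]: (0,1)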